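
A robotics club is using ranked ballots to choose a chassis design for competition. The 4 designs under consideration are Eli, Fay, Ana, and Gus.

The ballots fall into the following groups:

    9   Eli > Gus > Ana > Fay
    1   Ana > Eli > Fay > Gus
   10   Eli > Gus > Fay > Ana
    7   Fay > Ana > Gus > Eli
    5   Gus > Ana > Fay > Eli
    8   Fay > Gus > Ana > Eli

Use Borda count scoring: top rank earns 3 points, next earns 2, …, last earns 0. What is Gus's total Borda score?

76

Borda scores:
  Eli: 9·3 + 2 + 10·3 + 7·0 + 5·0 + 8·0 = 59
  Fay: 9·0 + 1 + 10·1 + 7·3 + 5·1 + 8·3 = 61
  Ana: 9·1 + 3 + 10·0 + 7·2 + 5·2 + 8·1 = 44
  Gus: 9·2 + 0 + 10·2 + 7·1 + 5·3 + 8·2 = 76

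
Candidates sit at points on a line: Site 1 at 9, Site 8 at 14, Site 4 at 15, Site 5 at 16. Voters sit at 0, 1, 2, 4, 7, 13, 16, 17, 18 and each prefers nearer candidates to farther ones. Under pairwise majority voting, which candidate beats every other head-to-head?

With single-peaked preferences on a line, the Condorcet winner is the candidate closest to the median voter.
The median voter (position 7) is closest to Site 1 at 9.
Check: Site 1 vs Site 4 — voters closer to Site 1: 5 of 9.

Site 1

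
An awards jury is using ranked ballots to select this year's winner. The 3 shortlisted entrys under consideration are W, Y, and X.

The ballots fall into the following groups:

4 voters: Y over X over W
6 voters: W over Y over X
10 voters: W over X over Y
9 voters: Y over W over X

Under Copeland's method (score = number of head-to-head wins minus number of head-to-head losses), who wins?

W

Pairwise results:
  W vs Y: W wins 16–13.
  W vs X: W wins 25–4.
  Y vs X: Y wins 19–10.
Copeland scores (wins − losses):
  W: 2 − 0 = 2
  Y: 1 − 1 = 0
  X: 0 − 2 = -2
W has the best Copeland score.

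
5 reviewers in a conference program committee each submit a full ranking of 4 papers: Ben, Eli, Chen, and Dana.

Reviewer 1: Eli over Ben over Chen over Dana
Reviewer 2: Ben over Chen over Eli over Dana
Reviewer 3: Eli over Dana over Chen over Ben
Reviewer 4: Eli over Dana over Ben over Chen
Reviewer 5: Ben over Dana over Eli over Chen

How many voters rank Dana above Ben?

2

Ballots ranking Dana above Ben: 2.
Ballots ranking Ben above Dana: 3.
So 2 of 5 voters prefer Dana to Ben.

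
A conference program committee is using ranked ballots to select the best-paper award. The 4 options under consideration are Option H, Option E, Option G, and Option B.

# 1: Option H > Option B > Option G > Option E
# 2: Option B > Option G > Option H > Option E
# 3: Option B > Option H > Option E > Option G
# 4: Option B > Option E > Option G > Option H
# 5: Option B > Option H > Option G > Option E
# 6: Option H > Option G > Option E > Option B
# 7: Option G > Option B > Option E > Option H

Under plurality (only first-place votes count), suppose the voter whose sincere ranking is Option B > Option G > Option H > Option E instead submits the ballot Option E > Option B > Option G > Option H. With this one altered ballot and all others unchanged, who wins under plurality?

First-place totals with the altered ballot: Option H 2, Option E 1, Option G 1, Option B 3.
The winner is unchanged: still Option B.

Option B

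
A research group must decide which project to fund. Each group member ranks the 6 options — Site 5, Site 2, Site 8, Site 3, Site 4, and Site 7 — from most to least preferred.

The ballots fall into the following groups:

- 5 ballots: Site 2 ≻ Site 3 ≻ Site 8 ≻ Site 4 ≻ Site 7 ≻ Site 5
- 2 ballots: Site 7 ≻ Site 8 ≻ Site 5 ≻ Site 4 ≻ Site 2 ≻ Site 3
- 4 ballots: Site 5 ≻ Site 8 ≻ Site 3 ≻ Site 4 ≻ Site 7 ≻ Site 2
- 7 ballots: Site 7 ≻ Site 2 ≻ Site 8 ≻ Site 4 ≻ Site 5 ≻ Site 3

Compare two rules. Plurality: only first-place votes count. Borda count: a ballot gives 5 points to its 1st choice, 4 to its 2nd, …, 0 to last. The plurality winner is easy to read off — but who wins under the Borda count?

Site 8

Plurality first-place counts: Site 5 4, Site 2 5, Site 8 0, Site 3 0, Site 4 0, Site 7 9 → Site 7.
Borda totals: Site 5 33, Site 2 55, Site 8 60, Site 3 32, Site 4 36, Site 7 54 → Site 8.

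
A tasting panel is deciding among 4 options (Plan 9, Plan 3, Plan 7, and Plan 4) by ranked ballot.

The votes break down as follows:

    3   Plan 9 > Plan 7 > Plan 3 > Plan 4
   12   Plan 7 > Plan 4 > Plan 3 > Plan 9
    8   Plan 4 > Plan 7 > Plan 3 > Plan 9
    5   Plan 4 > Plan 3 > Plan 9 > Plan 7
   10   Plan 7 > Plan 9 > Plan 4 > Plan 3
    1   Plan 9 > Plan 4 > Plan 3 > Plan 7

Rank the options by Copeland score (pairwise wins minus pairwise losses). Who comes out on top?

Plan 7

Pairwise results:
  Plan 9 vs Plan 3: Plan 3 wins 25–14.
  Plan 9 vs Plan 7: Plan 7 wins 30–9.
  Plan 9 vs Plan 4: Plan 4 wins 25–14.
  Plan 3 vs Plan 7: Plan 7 wins 33–6.
  Plan 3 vs Plan 4: Plan 4 wins 36–3.
  Plan 7 vs Plan 4: Plan 7 wins 25–14.
Copeland scores (wins − losses):
  Plan 9: 0 − 3 = -3
  Plan 3: 1 − 2 = -1
  Plan 7: 3 − 0 = 3
  Plan 4: 2 − 1 = 1
Plan 7 has the best Copeland score.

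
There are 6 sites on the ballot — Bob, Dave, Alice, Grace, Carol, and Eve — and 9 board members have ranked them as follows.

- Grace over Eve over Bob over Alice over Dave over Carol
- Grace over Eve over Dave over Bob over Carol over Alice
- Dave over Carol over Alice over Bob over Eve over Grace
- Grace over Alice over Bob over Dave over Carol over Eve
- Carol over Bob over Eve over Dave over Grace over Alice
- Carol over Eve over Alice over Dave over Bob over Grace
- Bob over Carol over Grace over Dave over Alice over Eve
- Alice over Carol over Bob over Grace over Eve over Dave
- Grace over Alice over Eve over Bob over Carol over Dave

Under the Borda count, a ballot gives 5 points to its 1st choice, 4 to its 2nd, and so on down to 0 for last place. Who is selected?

Grace

Borda scores:
  Bob: 3 + 2 + 2 + 3 + 4 + 1 + 5 + 3 + 2 = 25
  Dave: 1 + 3 + 5 + 2 + 2 + 2 + 2 + 0 + 0 = 17
  Alice: 2 + 0 + 3 + 4 + 0 + 3 + 1 + 5 + 4 = 22
  Grace: 5 + 5 + 0 + 5 + 1 + 0 + 3 + 2 + 5 = 26
  Carol: 0 + 1 + 4 + 1 + 5 + 5 + 4 + 4 + 1 = 25
  Eve: 4 + 4 + 1 + 0 + 3 + 4 + 0 + 1 + 3 = 20
Grace has the highest total.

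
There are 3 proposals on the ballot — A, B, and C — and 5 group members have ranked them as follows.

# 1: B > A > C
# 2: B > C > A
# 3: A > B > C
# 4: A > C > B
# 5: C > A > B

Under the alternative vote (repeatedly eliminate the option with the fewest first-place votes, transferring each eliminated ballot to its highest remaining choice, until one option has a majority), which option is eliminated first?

Round 1: A 2, B 2, C 1. C has the fewest and is eliminated.
Round 2: A 3, B 2. A has a majority.

C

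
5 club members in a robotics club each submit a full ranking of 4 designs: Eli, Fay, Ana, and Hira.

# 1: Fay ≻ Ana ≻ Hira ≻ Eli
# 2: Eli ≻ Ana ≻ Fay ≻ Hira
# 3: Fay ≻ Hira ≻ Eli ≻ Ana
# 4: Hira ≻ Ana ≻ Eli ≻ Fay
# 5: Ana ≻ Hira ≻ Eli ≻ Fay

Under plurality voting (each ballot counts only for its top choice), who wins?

First-place vote totals:
  Eli: 1
  Fay: 2
  Ana: 1
  Hira: 1
Fay has the most first-place votes.

Fay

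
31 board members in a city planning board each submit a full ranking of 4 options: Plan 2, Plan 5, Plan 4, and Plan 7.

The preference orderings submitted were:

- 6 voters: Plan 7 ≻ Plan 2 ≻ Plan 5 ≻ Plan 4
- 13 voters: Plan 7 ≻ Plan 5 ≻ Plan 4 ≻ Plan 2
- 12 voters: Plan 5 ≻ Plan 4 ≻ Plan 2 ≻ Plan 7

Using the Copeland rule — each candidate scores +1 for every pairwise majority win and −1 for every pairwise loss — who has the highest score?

Pairwise results:
  Plan 2 vs Plan 5: Plan 5 wins 25–6.
  Plan 2 vs Plan 4: Plan 4 wins 25–6.
  Plan 2 vs Plan 7: Plan 7 wins 19–12.
  Plan 5 vs Plan 4: Plan 5 wins 31–0.
  Plan 5 vs Plan 7: Plan 7 wins 19–12.
  Plan 4 vs Plan 7: Plan 7 wins 19–12.
Copeland scores (wins − losses):
  Plan 2: 0 − 3 = -3
  Plan 5: 2 − 1 = 1
  Plan 4: 1 − 2 = -1
  Plan 7: 3 − 0 = 3
Plan 7 has the best Copeland score.

Plan 7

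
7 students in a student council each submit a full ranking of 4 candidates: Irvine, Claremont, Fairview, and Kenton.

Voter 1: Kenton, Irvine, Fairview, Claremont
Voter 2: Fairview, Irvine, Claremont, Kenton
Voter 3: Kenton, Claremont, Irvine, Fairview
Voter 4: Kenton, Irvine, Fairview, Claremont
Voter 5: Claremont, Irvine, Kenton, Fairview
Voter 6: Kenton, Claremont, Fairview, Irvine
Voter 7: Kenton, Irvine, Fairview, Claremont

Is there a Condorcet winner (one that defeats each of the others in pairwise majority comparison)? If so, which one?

Kenton

Head-to-head results (7 voters total):
Irvine vs Claremont: Irvine wins 4–3.
Irvine vs Fairview: Irvine wins 5–2.
Irvine vs Kenton: Kenton wins 5–2.
Claremont vs Fairview: Fairview wins 4–3.
Claremont vs Kenton: Kenton wins 5–2.
Fairview vs Kenton: Kenton wins 6–1.
Kenton beats each rival — Irvine (5–2), Claremont (5–2), Fairview (6–1) — so Kenton is the Condorcet winner.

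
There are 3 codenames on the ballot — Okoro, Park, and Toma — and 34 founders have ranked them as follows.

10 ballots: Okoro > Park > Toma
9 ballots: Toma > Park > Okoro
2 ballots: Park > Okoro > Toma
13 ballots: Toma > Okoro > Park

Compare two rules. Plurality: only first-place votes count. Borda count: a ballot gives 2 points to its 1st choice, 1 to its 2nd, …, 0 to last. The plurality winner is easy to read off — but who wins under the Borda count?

Toma

Plurality first-place counts: Okoro 10, Park 2, Toma 22 → Toma.
Borda totals: Okoro 35, Park 23, Toma 44 → Toma.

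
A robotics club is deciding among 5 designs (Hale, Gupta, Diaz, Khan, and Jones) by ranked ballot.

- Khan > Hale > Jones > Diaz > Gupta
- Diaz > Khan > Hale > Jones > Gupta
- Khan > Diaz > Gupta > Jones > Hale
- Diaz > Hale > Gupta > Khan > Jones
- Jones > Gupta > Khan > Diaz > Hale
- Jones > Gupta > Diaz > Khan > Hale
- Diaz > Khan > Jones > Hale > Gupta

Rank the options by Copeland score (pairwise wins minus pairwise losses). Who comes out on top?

Pairwise results:
  Hale vs Gupta: Hale wins 4–3.
  Hale vs Diaz: Diaz wins 6–1.
  Hale vs Khan: Khan wins 6–1.
  Hale vs Jones: Jones wins 4–3.
  Gupta vs Diaz: Diaz wins 5–2.
  Gupta vs Khan: Khan wins 4–3.
  Gupta vs Jones: Jones wins 5–2.
  Diaz vs Khan: Diaz wins 4–3.
  Diaz vs Jones: Diaz wins 4–3.
  Khan vs Jones: Khan wins 5–2.
Copeland scores (wins − losses):
  Hale: 1 − 3 = -2
  Gupta: 0 − 4 = -4
  Diaz: 4 − 0 = 4
  Khan: 3 − 1 = 2
  Jones: 2 − 2 = 0
Diaz has the best Copeland score.

Diaz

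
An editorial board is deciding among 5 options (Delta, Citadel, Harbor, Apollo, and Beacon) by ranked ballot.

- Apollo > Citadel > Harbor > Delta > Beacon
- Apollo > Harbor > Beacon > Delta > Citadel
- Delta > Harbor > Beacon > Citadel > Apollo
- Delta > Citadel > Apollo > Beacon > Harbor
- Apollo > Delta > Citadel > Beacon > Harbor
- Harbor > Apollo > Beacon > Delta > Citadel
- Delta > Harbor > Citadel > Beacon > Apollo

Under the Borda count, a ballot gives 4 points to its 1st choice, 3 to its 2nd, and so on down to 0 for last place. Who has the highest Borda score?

Borda scores:
  Delta: 1 + 1 + 4 + 4 + 3 + 1 + 4 = 18
  Citadel: 3 + 0 + 1 + 3 + 2 + 0 + 2 = 11
  Harbor: 2 + 3 + 3 + 0 + 0 + 4 + 3 = 15
  Apollo: 4 + 4 + 0 + 2 + 4 + 3 + 0 = 17
  Beacon: 0 + 2 + 2 + 1 + 1 + 2 + 1 = 9
Delta has the highest total.

Delta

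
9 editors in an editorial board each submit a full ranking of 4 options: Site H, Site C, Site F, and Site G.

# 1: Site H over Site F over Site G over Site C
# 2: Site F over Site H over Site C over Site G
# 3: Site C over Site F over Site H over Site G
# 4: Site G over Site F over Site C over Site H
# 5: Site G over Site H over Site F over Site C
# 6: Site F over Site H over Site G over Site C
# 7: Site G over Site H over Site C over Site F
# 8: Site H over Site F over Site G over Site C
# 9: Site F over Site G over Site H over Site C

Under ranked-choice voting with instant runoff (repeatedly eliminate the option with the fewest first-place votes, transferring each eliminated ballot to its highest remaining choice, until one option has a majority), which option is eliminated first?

Round 1: Site F 3, Site G 3, Site H 2, Site C 1. Site C has the fewest and is eliminated.
Round 2: Site F 4, Site G 3, Site H 2. Site H has the fewest and is eliminated.
Round 3: Site F 6, Site G 3. Site F has a majority.

Site C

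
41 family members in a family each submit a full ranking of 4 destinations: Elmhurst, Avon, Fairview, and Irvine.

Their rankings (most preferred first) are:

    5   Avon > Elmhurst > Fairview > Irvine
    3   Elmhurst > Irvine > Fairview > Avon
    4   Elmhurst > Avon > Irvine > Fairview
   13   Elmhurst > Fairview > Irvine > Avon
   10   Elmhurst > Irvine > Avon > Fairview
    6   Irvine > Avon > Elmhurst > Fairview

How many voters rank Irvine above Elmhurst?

Ballots ranking Irvine above Elmhurst: 6.
Ballots ranking Elmhurst above Irvine: 5+3+4+13+10 = 35.
So 6 of 41 voters prefer Irvine to Elmhurst.

6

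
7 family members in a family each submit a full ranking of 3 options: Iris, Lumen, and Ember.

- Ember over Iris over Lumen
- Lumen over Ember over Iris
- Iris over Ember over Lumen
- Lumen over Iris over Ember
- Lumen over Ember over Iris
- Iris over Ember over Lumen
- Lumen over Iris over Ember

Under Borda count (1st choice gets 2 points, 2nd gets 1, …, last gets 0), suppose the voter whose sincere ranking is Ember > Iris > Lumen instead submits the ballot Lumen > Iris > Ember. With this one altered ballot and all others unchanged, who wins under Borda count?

Lumen

Borda totals with the altered ballot: Iris 7, Lumen 10, Ember 4.
The winner is unchanged: still Lumen.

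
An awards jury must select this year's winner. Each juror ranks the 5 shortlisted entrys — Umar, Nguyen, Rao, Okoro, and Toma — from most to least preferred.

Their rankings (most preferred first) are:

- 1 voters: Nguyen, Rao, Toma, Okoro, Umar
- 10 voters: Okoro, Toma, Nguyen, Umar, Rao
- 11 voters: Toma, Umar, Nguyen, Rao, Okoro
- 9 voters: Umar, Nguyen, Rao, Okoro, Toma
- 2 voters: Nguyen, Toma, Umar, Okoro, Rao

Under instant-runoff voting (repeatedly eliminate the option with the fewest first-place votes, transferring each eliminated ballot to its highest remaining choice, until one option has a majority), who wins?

Round 1: Toma 11, Okoro 10, Umar 9, Nguyen 3, Rao 0. Rao has the fewest and is eliminated.
Round 2: Toma 11, Okoro 10, Umar 9, Nguyen 3. Nguyen has the fewest and is eliminated.
Round 3: Toma 14, Okoro 10, Umar 9. Umar has the fewest and is eliminated.
Round 4: Okoro 19, Toma 14. Okoro has a majority.

Okoro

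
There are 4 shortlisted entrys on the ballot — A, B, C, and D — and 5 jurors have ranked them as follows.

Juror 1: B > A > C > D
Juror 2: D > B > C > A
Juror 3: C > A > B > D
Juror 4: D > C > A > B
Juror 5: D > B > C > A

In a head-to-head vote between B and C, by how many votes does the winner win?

Ballots ranking B above C: 3.
Ballots ranking C above B: 2.
B wins 3–2, a margin of 1.

1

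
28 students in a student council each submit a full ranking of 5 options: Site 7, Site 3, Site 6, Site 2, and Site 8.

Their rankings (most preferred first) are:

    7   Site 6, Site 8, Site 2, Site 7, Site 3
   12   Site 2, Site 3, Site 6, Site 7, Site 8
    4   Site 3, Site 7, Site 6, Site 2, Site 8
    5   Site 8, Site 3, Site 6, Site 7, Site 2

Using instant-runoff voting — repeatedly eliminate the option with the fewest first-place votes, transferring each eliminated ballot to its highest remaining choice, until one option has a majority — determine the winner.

Site 6

Round 1: Site 2 12, Site 6 7, Site 8 5, Site 3 4, Site 7 0. Site 7 has the fewest and is eliminated.
Round 2: Site 2 12, Site 6 7, Site 8 5, Site 3 4. Site 3 has the fewest and is eliminated.
Round 3: Site 2 12, Site 6 11, Site 8 5. Site 8 has the fewest and is eliminated.
Round 4: Site 6 16, Site 2 12. Site 6 has a majority.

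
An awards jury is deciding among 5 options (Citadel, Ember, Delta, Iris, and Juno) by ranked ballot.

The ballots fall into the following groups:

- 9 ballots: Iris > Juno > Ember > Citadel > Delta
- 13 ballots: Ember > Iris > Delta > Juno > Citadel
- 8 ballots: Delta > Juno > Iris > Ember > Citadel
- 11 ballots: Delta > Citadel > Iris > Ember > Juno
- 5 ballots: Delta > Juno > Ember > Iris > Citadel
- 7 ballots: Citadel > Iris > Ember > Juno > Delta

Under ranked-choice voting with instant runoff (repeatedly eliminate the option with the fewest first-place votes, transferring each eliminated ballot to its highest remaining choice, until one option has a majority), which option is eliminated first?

Round 1: Delta 24, Ember 13, Iris 9, Citadel 7, Juno 0. Juno has the fewest and is eliminated.
Round 2: Delta 24, Ember 13, Iris 9, Citadel 7. Citadel has the fewest and is eliminated.
Round 3: Delta 24, Iris 16, Ember 13. Ember has the fewest and is eliminated.
Round 4: Iris 29, Delta 24. Iris has a majority.

Juno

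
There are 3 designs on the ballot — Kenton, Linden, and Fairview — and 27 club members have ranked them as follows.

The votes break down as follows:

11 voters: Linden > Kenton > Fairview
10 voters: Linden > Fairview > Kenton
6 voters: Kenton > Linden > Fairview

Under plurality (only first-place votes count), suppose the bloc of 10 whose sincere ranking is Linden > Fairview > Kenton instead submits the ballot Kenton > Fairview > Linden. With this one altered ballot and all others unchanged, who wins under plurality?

Kenton

First-place totals with the altered ballot: Kenton 16, Linden 11, Fairview 0.
The switch changes the winner from Linden to Kenton.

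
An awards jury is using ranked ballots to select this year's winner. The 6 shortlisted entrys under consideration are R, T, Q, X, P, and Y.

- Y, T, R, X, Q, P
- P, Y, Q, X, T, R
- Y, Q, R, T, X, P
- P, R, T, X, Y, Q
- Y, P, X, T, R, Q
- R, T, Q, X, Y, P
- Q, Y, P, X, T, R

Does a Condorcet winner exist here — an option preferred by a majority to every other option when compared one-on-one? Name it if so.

Y

Head-to-head results (7 voters total):
R vs T: T wins 4–3.
R vs Q: R wins 4–3.
R vs X: R wins 4–3.
R vs P: P wins 4–3.
R vs Y: Y wins 5–2.
T vs Q: T wins 4–3.
T vs X: T wins 4–3.
T vs P: P wins 4–3.
T vs Y: Y wins 5–2.
Q vs X: Q wins 4–3.
Q vs P: Q wins 4–3.
Q vs Y: Y wins 5–2.
X vs P: P wins 4–3.
X vs Y: Y wins 5–2.
P vs Y: Y wins 5–2.
Y beats each rival — R (5–2), T (5–2), Q (5–2), X (5–2), P (5–2) — so Y is the Condorcet winner.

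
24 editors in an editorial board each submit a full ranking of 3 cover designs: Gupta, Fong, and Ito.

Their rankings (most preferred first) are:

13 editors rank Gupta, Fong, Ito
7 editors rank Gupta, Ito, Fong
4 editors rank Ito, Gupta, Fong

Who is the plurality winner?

First-place vote totals:
  Gupta: 20
  Fong: 0
  Ito: 4
Gupta has the most first-place votes.

Gupta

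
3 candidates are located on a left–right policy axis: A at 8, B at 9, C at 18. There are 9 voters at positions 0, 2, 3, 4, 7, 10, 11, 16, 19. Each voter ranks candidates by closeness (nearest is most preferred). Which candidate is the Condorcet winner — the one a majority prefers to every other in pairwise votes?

With single-peaked preferences on a line, the Condorcet winner is the candidate closest to the median voter.
The median voter (position 7) is closest to A at 8.
Check: A vs C — voters closer to A: 7 of 9.

A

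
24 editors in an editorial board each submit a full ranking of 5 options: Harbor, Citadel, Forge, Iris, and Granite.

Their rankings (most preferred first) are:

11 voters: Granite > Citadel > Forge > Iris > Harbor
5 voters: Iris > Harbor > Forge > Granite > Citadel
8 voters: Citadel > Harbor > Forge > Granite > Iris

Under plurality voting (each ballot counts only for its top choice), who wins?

First-place vote totals:
  Harbor: 0
  Citadel: 8
  Forge: 0
  Iris: 5
  Granite: 11
Granite has the most first-place votes.

Granite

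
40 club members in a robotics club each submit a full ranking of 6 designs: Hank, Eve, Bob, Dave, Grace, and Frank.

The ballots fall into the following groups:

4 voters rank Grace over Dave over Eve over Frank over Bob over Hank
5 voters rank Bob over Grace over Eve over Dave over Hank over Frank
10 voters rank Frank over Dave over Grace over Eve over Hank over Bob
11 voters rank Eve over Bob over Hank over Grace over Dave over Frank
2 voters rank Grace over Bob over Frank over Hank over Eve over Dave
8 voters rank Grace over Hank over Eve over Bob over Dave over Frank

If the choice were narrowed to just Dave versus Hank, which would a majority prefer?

Hank

Ballots ranking Dave above Hank: 4+5+10 = 19.
Ballots ranking Hank above Dave: 11+2+8 = 21.
Hank wins the head-to-head, 21–19.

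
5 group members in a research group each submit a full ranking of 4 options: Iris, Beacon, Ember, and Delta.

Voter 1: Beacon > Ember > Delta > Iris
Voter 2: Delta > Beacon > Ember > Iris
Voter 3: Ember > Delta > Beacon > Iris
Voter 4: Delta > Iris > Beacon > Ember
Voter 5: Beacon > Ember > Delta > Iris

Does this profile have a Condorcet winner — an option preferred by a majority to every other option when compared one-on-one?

No

Head-to-head results (5 voters total):
Iris vs Beacon: Beacon wins 4–1.
Iris vs Ember: Ember wins 4–1.
Iris vs Delta: Delta wins 5–0.
Beacon vs Ember: Beacon wins 4–1.
Beacon vs Delta: Delta wins 3–2.
Ember vs Delta: Ember wins 3–2.
No candidate beats all others: Beacon beats Ember beats Delta beats Beacon, a majority cycle.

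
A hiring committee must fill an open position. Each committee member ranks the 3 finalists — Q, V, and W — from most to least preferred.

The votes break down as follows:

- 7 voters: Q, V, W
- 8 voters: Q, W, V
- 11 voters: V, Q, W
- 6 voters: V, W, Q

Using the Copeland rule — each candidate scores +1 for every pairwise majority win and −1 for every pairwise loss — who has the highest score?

V

Pairwise results:
  Q vs V: V wins 17–15.
  Q vs W: Q wins 26–6.
  V vs W: V wins 24–8.
Copeland scores (wins − losses):
  Q: 1 − 1 = 0
  V: 2 − 0 = 2
  W: 0 − 2 = -2
V has the best Copeland score.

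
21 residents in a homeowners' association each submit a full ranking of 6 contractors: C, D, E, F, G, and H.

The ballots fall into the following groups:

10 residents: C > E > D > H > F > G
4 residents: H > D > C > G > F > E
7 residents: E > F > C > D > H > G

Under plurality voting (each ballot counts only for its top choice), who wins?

First-place vote totals:
  C: 10
  D: 0
  E: 7
  F: 0
  G: 0
  H: 4
C has the most first-place votes.

C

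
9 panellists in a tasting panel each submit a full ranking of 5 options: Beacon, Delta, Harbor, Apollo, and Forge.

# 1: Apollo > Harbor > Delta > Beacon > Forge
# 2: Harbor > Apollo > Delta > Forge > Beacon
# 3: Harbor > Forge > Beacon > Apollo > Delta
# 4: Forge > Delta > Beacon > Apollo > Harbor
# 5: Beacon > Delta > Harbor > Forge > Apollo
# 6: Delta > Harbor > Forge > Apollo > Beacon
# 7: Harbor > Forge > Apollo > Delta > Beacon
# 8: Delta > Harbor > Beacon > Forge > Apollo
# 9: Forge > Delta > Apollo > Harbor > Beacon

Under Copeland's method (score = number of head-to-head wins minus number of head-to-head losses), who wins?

Delta

Pairwise results:
  Beacon vs Delta: Delta wins 7–2.
  Beacon vs Harbor: Harbor wins 7–2.
  Beacon vs Apollo: Apollo wins 5–4.
  Beacon vs Forge: Forge wins 6–3.
  Delta vs Harbor: Delta wins 5–4.
  Delta vs Apollo: Delta wins 5–4.
  Delta vs Forge: Delta wins 5–4.
  Harbor vs Apollo: Harbor wins 6–3.
  Harbor vs Forge: Harbor wins 7–2.
  Apollo vs Forge: Forge wins 7–2.
Copeland scores (wins − losses):
  Beacon: 0 − 4 = -4
  Delta: 4 − 0 = 4
  Harbor: 3 − 1 = 2
  Apollo: 1 − 3 = -2
  Forge: 2 − 2 = 0
Delta has the best Copeland score.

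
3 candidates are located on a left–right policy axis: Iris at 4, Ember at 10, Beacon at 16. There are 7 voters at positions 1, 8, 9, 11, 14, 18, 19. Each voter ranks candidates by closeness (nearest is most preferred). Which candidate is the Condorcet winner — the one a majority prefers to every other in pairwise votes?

With single-peaked preferences on a line, the Condorcet winner is the candidate closest to the median voter.
The median voter (position 11) is closest to Ember at 10.
Check: Ember vs Iris — voters closer to Ember: 6 of 7.

Ember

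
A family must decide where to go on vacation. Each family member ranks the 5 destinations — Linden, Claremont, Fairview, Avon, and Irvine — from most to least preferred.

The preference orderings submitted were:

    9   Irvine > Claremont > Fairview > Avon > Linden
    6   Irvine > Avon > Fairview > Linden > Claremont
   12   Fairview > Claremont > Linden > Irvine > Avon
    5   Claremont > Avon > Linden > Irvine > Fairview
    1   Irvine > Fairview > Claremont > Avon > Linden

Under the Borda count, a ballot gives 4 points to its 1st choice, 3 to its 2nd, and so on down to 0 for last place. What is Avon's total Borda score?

Borda scores:
  Linden: 9·0 + 6·1 + 12·2 + 5·2 + 0 = 40
  Claremont: 9·3 + 6·0 + 12·3 + 5·4 + 2 = 85
  Fairview: 9·2 + 6·2 + 12·4 + 5·0 + 3 = 81
  Avon: 9·1 + 6·3 + 12·0 + 5·3 + 1 = 43
  Irvine: 9·4 + 6·4 + 12·1 + 5·1 + 4 = 81

43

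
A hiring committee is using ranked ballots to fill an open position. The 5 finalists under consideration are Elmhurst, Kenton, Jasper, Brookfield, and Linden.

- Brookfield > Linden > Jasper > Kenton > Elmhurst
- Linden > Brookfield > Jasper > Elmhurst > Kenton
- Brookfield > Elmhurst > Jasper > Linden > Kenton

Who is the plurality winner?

Brookfield

First-place vote totals:
  Elmhurst: 0
  Kenton: 0
  Jasper: 0
  Brookfield: 2
  Linden: 1
Brookfield has the most first-place votes.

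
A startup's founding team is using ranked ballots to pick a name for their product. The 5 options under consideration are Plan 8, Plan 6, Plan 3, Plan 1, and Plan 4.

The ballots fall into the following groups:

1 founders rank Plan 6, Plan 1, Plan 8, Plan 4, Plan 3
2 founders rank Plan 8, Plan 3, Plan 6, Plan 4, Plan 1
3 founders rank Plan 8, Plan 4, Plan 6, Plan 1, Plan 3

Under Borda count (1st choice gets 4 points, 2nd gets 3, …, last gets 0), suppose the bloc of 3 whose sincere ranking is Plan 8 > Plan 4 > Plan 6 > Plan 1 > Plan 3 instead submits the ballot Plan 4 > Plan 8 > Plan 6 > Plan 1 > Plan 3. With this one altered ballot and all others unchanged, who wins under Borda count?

Borda totals with the altered ballot: Plan 8 19, Plan 6 14, Plan 3 6, Plan 1 6, Plan 4 15.
The winner is unchanged: still Plan 8.

Plan 8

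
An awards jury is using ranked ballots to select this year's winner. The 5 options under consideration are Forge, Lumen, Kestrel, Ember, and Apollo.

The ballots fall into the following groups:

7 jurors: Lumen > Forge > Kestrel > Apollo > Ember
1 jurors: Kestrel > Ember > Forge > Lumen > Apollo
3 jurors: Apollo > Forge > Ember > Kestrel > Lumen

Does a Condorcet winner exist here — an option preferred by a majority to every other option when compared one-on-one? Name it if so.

Lumen

Head-to-head results (11 voters total):
Forge vs Lumen: Lumen wins 7–4.
Forge vs Kestrel: Forge wins 10–1.
Forge vs Ember: Forge wins 10–1.
Forge vs Apollo: Forge wins 8–3.
Lumen vs Kestrel: Lumen wins 7–4.
Lumen vs Ember: Lumen wins 7–4.
Lumen vs Apollo: Lumen wins 8–3.
Kestrel vs Ember: Kestrel wins 8–3.
Kestrel vs Apollo: Kestrel wins 8–3.
Ember vs Apollo: Apollo wins 10–1.
Lumen beats each rival — Forge (7–4), Kestrel (7–4), Ember (7–4), Apollo (8–3) — so Lumen is the Condorcet winner.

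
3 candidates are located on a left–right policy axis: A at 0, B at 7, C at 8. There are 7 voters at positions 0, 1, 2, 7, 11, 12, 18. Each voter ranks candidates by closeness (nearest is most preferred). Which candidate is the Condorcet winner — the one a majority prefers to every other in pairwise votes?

With single-peaked preferences on a line, the Condorcet winner is the candidate closest to the median voter.
The median voter (position 7) is closest to B at 7.
Check: B vs C — voters closer to B: 4 of 7.

B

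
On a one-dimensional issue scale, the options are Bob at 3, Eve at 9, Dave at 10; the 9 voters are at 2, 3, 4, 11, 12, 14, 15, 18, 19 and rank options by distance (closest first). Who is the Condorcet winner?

Dave

With single-peaked preferences on a line, the Condorcet winner is the candidate closest to the median voter.
The median voter (position 12) is closest to Dave at 10.
Check: Dave vs Bob — voters closer to Dave: 6 of 9.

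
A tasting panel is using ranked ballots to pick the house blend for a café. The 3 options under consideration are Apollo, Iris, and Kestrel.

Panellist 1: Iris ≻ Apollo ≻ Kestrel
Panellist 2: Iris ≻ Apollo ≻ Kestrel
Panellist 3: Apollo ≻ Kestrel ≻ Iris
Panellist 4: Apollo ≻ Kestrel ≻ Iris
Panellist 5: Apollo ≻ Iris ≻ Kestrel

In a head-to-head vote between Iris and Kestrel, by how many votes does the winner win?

1

Ballots ranking Iris above Kestrel: 3.
Ballots ranking Kestrel above Iris: 2.
Iris wins 3–2, a margin of 1.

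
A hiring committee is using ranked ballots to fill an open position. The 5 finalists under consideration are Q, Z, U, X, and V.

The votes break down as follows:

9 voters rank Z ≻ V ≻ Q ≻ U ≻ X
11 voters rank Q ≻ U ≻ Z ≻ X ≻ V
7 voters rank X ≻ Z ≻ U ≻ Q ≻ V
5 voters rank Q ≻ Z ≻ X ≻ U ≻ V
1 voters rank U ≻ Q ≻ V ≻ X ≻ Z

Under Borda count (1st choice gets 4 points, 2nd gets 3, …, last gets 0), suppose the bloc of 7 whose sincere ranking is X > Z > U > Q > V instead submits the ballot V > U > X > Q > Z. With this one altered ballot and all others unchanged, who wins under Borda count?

Borda totals with the altered ballot: Q 92, Z 73, U 72, X 36, V 57.
The switch changes the winner from Z to Q.

Q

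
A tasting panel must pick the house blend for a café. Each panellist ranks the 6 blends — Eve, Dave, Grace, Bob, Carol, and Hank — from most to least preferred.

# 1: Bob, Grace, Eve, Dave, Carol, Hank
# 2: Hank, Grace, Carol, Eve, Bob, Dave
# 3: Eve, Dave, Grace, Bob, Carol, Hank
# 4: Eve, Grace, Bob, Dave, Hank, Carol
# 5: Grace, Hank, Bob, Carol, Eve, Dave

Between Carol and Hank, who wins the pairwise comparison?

Ballots ranking Carol above Hank: 2.
Ballots ranking Hank above Carol: 3.
Hank wins the head-to-head, 3–2.

Hank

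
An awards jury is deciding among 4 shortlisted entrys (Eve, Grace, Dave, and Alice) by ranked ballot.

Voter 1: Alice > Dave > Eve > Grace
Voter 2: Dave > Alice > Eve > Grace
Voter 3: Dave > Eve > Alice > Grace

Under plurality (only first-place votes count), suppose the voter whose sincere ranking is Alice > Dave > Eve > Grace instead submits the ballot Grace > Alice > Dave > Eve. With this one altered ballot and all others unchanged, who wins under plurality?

First-place totals with the altered ballot: Eve 0, Grace 1, Dave 2, Alice 0.
The winner is unchanged: still Dave.

Dave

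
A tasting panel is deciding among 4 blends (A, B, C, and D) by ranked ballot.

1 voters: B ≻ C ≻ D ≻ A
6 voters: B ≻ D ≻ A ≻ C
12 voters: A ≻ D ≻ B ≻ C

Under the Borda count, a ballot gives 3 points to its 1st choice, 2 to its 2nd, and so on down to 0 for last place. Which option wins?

Borda scores:
  A: 0 + 6·1 + 12·3 = 42
  B: 3 + 6·3 + 12·1 = 33
  C: 2 + 6·0 + 12·0 = 2
  D: 1 + 6·2 + 12·2 = 37
A has the highest total.

A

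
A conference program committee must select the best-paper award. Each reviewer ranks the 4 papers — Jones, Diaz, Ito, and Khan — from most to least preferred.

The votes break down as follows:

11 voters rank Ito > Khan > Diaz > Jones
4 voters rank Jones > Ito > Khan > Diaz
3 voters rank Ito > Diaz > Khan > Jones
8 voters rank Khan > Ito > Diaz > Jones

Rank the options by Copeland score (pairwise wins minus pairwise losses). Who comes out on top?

Pairwise results:
  Jones vs Diaz: Diaz wins 22–4.
  Jones vs Ito: Ito wins 22–4.
  Jones vs Khan: Khan wins 22–4.
  Diaz vs Ito: Ito wins 26–0.
  Diaz vs Khan: Khan wins 23–3.
  Ito vs Khan: Ito wins 18–8.
Copeland scores (wins − losses):
  Jones: 0 − 3 = -3
  Diaz: 1 − 2 = -1
  Ito: 3 − 0 = 3
  Khan: 2 − 1 = 1
Ito has the best Copeland score.

Ito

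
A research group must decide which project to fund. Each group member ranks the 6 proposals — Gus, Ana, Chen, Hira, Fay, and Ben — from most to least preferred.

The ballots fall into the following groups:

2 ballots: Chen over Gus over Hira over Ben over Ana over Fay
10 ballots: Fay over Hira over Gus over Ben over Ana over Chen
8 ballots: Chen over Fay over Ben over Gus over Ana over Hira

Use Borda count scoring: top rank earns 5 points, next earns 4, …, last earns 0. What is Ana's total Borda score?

20

Borda scores:
  Gus: 2·4 + 10·3 + 8·2 = 54
  Ana: 2·1 + 10·1 + 8·1 = 20
  Chen: 2·5 + 10·0 + 8·5 = 50
  Hira: 2·3 + 10·4 + 8·0 = 46
  Fay: 2·0 + 10·5 + 8·4 = 82
  Ben: 2·2 + 10·2 + 8·3 = 48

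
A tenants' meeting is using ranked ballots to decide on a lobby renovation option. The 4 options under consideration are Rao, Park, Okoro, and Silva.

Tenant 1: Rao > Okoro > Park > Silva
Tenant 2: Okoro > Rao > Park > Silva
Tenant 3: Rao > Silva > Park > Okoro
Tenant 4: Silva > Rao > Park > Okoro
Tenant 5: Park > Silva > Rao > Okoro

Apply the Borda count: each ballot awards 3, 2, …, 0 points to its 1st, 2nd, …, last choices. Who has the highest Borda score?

Rao

Borda scores:
  Rao: 3 + 2 + 3 + 2 + 1 = 11
  Park: 1 + 1 + 1 + 1 + 3 = 7
  Okoro: 2 + 3 + 0 + 0 + 0 = 5
  Silva: 0 + 0 + 2 + 3 + 2 = 7
Rao has the highest total.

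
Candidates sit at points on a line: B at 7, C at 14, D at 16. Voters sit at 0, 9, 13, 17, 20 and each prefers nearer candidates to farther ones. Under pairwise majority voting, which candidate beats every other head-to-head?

With single-peaked preferences on a line, the Condorcet winner is the candidate closest to the median voter.
The median voter (position 13) is closest to C at 14.
Check: C vs B — voters closer to C: 3 of 5.

C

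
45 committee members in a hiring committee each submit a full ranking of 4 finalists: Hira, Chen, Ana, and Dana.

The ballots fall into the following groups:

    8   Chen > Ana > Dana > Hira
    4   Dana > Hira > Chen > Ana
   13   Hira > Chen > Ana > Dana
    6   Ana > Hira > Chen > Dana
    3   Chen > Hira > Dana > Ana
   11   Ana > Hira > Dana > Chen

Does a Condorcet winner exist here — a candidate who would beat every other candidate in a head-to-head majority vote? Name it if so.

Head-to-head results (45 voters total):
Hira vs Chen: Hira wins 34–11.
Hira vs Ana: Ana wins 25–20.
Hira vs Dana: Hira wins 33–12.
Chen vs Ana: Chen wins 28–17.
Chen vs Dana: Chen wins 30–15.
Ana vs Dana: Ana wins 38–7.
No candidate beats all others: Hira beats Chen beats Ana beats Hira, a majority cycle.

No Condorcet winner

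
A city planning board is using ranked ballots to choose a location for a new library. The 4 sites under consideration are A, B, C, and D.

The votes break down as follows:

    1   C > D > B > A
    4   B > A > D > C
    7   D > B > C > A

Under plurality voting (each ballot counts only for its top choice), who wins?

D

First-place vote totals:
  A: 0
  B: 4
  C: 1
  D: 7
D has the most first-place votes.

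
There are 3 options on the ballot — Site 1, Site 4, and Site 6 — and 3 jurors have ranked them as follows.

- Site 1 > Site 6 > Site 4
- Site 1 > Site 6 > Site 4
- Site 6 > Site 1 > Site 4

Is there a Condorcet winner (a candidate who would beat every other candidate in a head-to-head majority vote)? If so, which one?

Site 1

Head-to-head results (3 voters total):
Site 1 vs Site 4: Site 1 wins 3–0.
Site 1 vs Site 6: Site 1 wins 2–1.
Site 4 vs Site 6: Site 6 wins 3–0.
Site 1 beats each rival — Site 4 (3–0), Site 6 (2–1) — so Site 1 is the Condorcet winner.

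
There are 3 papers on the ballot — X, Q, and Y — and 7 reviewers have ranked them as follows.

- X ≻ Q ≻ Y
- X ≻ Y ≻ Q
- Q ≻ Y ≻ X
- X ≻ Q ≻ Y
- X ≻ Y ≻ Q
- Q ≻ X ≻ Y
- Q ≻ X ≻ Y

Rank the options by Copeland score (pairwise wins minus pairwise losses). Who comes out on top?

X

Pairwise results:
  X vs Q: X wins 4–3.
  X vs Y: X wins 6–1.
  Q vs Y: Q wins 5–2.
Copeland scores (wins − losses):
  X: 2 − 0 = 2
  Q: 1 − 1 = 0
  Y: 0 − 2 = -2
X has the best Copeland score.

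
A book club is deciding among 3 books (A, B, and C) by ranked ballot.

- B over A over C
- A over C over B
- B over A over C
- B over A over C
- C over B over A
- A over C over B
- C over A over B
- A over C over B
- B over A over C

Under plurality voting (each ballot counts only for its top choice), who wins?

First-place vote totals:
  A: 3
  B: 4
  C: 2
B has the most first-place votes.

B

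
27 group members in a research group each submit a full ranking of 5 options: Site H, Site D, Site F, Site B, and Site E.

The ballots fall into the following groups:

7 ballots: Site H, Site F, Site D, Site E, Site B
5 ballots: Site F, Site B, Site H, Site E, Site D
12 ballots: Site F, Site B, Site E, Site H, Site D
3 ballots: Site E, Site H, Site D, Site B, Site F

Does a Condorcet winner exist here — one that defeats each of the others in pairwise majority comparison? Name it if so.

Head-to-head results (27 voters total):
Site H vs Site D: Site H wins 27–0.
Site H vs Site F: Site F wins 17–10.
Site H vs Site B: Site B wins 17–10.
Site H vs Site E: Site E wins 15–12.
Site D vs Site F: Site F wins 24–3.
Site D vs Site B: Site B wins 17–10.
Site D vs Site E: Site E wins 20–7.
Site F vs Site B: Site F wins 24–3.
Site F vs Site E: Site F wins 24–3.
Site B vs Site E: Site B wins 17–10.
Site F beats each rival — Site H (17–10), Site D (24–3), Site B (24–3), Site E (24–3) — so Site F is the Condorcet winner.

Site F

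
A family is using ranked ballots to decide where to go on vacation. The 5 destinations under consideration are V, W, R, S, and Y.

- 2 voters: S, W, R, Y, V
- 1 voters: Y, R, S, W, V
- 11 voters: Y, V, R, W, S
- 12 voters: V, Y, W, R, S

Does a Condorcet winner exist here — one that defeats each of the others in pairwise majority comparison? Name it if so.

Head-to-head results (26 voters total):
V vs W: V wins 23–3.
V vs R: V wins 23–3.
V vs S: V wins 23–3.
V vs Y: Y wins 14–12.
W vs R: W wins 14–12.
W vs S: W wins 23–3.
W vs Y: Y wins 24–2.
R vs S: R wins 24–2.
R vs Y: Y wins 24–2.
S vs Y: Y wins 24–2.
Y beats each rival — V (14–12), W (24–2), R (24–2), S (24–2) — so Y is the Condorcet winner.

Y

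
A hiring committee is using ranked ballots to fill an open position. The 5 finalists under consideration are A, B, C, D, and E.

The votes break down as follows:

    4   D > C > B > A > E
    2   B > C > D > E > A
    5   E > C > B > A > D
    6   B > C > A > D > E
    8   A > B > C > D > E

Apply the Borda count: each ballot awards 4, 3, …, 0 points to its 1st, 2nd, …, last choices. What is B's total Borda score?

74

Borda scores:
  A: 4·1 + 2·0 + 5·1 + 6·2 + 8·4 = 53
  B: 4·2 + 2·4 + 5·2 + 6·4 + 8·3 = 74
  C: 4·3 + 2·3 + 5·3 + 6·3 + 8·2 = 67
  D: 4·4 + 2·2 + 5·0 + 6·1 + 8·1 = 34
  E: 4·0 + 2·1 + 5·4 + 6·0 + 8·0 = 22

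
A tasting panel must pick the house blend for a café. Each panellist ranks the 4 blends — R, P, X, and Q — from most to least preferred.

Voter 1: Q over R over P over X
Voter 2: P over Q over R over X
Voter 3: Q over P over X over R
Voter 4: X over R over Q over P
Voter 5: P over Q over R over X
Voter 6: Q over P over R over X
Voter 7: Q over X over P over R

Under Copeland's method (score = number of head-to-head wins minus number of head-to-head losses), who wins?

Q

Pairwise results:
  R vs P: P wins 5–2.
  R vs X: R wins 4–3.
  R vs Q: Q wins 6–1.
  P vs X: P wins 5–2.
  P vs Q: Q wins 5–2.
  X vs Q: Q wins 6–1.
Copeland scores (wins − losses):
  R: 1 − 2 = -1
  P: 2 − 1 = 1
  X: 0 − 3 = -3
  Q: 3 − 0 = 3
Q has the best Copeland score.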